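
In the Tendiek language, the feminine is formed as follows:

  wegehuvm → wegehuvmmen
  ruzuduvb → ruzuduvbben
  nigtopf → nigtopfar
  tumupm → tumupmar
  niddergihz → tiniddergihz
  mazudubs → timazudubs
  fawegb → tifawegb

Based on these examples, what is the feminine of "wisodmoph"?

wegehuvm and tumupm both end in -m yet inflect differently (wegehuvmmen, tumupmar), so the final letter is not what conditions the rule; the second-to-last letter is.
"wisodmoph" has second-to-last letter 'p'. The stems whose second-to-last letter is 'p' (nigtopf → nigtopfar, tumupm → tumupmar) add -ar.
So wisodmoph → wisodmophar.

wisodmophar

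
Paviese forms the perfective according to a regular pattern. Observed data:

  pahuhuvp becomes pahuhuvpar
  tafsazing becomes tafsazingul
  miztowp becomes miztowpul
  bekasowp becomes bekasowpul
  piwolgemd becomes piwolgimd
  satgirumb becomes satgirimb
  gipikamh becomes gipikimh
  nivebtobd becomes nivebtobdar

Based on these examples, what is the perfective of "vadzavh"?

vadzavhar

"vadzavh" has second-to-last letter 'v'. The one such stem in the data (pahuhuvp → pahuhuvpar) adds -ar, so the same rule applies.
So vadzavh → vadzavhar.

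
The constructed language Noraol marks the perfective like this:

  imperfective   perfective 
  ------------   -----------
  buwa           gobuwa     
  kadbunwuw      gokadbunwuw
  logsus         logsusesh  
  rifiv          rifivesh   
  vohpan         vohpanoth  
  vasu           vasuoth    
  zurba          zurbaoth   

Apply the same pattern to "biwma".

gobiwma

buwa and zurba both end in -a yet inflect differently (gobuwa, zurbaoth), so the final letter is not what conditions the rule; the first letter is.
"biwma" begins with b-. The one such stem in the data (buwa → gobuwa) adds the prefix go-, so the same rule applies.
The other patterns: stems beginning with l- or r- add -esh; stems beginning with v- or z- add -oth.
So biwma → gobiwma.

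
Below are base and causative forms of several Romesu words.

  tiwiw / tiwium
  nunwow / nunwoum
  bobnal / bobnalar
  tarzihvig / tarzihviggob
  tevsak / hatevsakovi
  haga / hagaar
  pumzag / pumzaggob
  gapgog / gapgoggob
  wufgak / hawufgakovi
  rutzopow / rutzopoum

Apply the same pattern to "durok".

hadurokovi

"durok" ends in -k. The stems ending in -k (tevsak → hatevsakovi, wufgak → hawufgakovi) add ha- … -ovi around the stem.
So durok → hadurokovi.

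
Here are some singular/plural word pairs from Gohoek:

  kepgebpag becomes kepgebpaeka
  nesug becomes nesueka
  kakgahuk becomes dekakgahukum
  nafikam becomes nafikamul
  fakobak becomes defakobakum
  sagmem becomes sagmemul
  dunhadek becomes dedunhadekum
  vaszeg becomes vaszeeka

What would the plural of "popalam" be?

popalamul

nesug and kakgahuk both have last vowel 'u' yet inflect differently (nesueka, dekakgahukum), so the last vowel is not what conditions the rule; the final letter is.
"popalam" ends in -m. The stems ending in -m (nafikam → nafikamul, sagmem → sagmemul) add -ul.
The other patterns: stems ending in -g drop the final letter and add -eka; stems ending in -k add de- … -um around the stem.
So popalam → popalamul.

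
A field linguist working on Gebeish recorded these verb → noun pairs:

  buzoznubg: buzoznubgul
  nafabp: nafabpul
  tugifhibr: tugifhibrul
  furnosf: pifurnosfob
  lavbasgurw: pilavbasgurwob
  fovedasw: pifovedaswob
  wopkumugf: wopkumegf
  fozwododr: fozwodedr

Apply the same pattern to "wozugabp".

"wozugabp" has second-to-last letter 'b'. The stems whose second-to-last letter is 'b' (buzoznubg → buzoznubgul, nafabp → nafabpul, tugifhibr → tugifhibrul) add -ul.
The other patterns: stems whose second-to-last letter is 'r' or 's' add pi- … -ob around the stem; stems whose second-to-last letter is 'd' or 'g' change the last vowel to 'e'.
So wozugabp → wozugabpul.

wozugabpul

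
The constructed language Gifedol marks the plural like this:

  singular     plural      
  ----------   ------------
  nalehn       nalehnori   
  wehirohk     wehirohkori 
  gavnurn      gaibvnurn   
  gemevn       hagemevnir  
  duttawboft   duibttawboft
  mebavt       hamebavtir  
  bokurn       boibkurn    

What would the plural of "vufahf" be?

vufahfori

"vufahf" has second-to-last letter 'h'. The stems whose second-to-last letter is 'h' (wehirohk → wehirohkori, nalehn → nalehnori) add -ori.
So vufahf → vufahfori.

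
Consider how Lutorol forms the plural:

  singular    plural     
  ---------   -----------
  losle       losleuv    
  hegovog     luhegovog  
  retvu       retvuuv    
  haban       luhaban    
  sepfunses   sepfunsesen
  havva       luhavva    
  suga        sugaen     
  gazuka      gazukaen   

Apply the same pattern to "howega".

luhowega

gazuka and havva both end in -a yet inflect differently (gazukaen, luhavva), so the final letter is not what conditions the rule; the first letter is.
"howega" begins with h-. The stems beginning with h- (haban → luhaban, hegovog → luhegovog, havva → luhavva) add the prefix lu-.
So howega → luhowega.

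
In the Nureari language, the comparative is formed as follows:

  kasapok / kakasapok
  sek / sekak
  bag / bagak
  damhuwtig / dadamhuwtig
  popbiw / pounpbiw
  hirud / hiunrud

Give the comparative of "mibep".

miunbep

sek and kasapok both end in -k yet inflect differently (sekak, kakasapok), so the final letter is not what conditions the rule; the number of vowels is.
"mibep" has 2 vowels. The stems with 2 vowels (popbiw → pounpbiw, hirud → hiunrud) insert -un- after the first vowel.
So mibep → miunbep.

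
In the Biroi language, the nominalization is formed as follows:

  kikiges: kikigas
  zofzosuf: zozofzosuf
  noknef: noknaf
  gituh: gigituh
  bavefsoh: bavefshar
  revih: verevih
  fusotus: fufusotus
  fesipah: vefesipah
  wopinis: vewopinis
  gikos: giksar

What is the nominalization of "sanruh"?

sasanruh

kikiges and gikos both end in -s yet inflect differently (kikigas, giksar), so the final letter is not what conditions the rule; the last vowel is.
"sanruh" has last vowel 'u'. The stems whose last vowel is 'u' (gituh → gigituh, fusotus → fufusotus, zofzosuf → zozofzosuf) repeat the first consonant+vowel as a prefix.
The other patterns: stems whose last vowel is 'e' change the last vowel to 'a'; stems whose last vowel is 'o' delete the last vowel and add -ar; stems whose last vowel is 'a' or 'i' add the prefix ve-.
So sanruh → sasanruh.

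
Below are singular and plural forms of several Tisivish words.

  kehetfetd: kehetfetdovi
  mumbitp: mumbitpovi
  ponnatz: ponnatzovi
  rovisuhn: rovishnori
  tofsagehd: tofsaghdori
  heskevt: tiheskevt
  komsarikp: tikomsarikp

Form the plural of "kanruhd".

kanrhdori

kehetfetd and tofsagehd both end in -d yet inflect differently (kehetfetdovi, tofsaghdori), so the final letter is not what conditions the rule; the second-to-last letter is.
"kanruhd" has second-to-last letter 'h'. The stems whose second-to-last letter is 'h' (rovisuhn → rovishnori, tofsagehd → tofsaghdori) delete the last vowel and add -ori.
So kanruhd → kanrhdori.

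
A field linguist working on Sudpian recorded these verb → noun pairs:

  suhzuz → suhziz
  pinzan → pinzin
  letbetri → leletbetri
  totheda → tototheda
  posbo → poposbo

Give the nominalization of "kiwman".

pinzan and totheda both have last vowel 'a' yet inflect differently (pinzin, tototheda), so the last vowel is not what conditions the rule; whether the stem ends in a vowel or a consonant is.
"kiwman" ends in a consonant. The stems ending in a consonant (suhzuz → suhziz, pinzan → pinzin) change the last vowel to 'i'.
The other pattern: stems ending in a vowel repeat the first consonant+vowel as a prefix.
So kiwman → kiwmin.

kiwmin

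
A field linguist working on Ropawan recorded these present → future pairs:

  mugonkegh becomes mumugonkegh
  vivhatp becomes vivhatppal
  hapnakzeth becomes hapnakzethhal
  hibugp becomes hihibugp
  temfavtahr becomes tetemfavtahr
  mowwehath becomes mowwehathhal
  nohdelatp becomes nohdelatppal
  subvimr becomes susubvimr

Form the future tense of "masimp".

vivhatp and hibugp both end in -p yet inflect differently (vivhatppal, hihibugp), so the final letter is not what conditions the rule; the second-to-last letter is.
"masimp" has second-to-last letter 'm'. The one such stem in the data (subvimr → susubvimr) repeats the first consonant+vowel as a prefix (as do temfavtahr, hibugp), so the same rule applies.
The other pattern: stems whose second-to-last letter is 't' double the final consonant and add -al.
So masimp → mamasimp.

mamasimp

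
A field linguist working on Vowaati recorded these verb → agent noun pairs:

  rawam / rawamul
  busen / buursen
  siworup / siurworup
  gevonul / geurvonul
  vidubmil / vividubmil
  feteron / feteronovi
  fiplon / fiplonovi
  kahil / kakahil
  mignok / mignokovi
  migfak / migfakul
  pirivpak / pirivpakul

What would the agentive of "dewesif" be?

"dewesif" has last vowel 'i'. The stems whose last vowel is 'i' (kahil → kakahil, vidubmil → vividubmil) repeat the first consonant+vowel as a prefix.
The other patterns: stems whose last vowel is 'a' add -ul; stems whose last vowel is 'o' add -ovi; stems whose last vowel is 'e' or 'u' insert -ur- after the first vowel.
So dewesif → dedewesif.

dedewesif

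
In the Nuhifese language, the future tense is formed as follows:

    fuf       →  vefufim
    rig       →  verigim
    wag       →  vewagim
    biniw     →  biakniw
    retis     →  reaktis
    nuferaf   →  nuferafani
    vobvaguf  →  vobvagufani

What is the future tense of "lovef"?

"lovef" has 2 vowels. The stems with 2 vowels (retis → reaktis, biniw → biakniw) insert -ak- after the first vowel.
So lovef → loakvef.

loakvef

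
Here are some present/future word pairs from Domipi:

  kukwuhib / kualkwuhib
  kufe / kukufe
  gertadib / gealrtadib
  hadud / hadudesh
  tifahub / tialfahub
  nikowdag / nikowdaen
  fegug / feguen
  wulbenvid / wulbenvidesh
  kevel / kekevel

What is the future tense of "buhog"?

fegug and tifahub both have last vowel 'u' yet inflect differently (feguen, tialfahub), so the last vowel is not what conditions the rule; the final letter is.
"buhog" ends in -g. The stems ending in -g (nikowdag → nikowdaen, fegug → feguen) drop the final letter and add -en.
The other patterns: stems ending in -b insert -al- after the first vowel; stems ending in -d add -esh; stems ending in -e or -l repeat the first consonant+vowel as a prefix.
So buhog → buhoen.

buhoen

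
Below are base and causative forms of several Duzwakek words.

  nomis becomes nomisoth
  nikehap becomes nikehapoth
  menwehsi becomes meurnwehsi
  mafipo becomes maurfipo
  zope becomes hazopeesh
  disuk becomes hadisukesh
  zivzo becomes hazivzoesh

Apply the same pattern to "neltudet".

mafipo and zivzo both end in -o yet inflect differently (maurfipo, hazivzoesh), so the final letter is not what conditions the rule; the first letter is.
"neltudet" begins with n-. The stems beginning with n- (nikehap → nikehapoth, nomis → nomisoth) add -oth.
The other patterns: stems beginning with m- insert -ur- after the first vowel; stems beginning with d- or z- add ha- … -esh around the stem.
So neltudet → neltudetoth.

neltudetoth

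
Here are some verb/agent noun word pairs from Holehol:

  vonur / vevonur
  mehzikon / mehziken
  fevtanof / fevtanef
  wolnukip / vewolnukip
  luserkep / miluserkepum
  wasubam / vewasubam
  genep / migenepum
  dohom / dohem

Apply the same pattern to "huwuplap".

vehuwuplap

genep and wolnukip both end in -p yet inflect differently (migenepum, vewolnukip), so the final letter is not what conditions the rule; the last vowel is.
"huwuplap" has last vowel 'a'. The one such stem in the data (wasubam → vewasubam) adds the prefix ve-, so the same rule applies.
The other patterns: stems whose last vowel is 'o' change the last vowel to 'e'; stems whose last vowel is 'e' add mi- … -um around the stem.
So huwuplap → vehuwuplap.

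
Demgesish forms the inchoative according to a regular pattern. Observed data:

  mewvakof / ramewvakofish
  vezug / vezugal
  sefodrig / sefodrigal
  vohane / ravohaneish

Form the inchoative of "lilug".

lilugal

vezug and vohane both begin with v- yet inflect differently (vezugal, ravohaneish), so the first letter is not what conditions the rule; the final letter is.
"lilug" ends in -g. The stems ending in -g (vezug → vezugal, sefodrig → sefodrigal) add -al.
So lilug → lilugal.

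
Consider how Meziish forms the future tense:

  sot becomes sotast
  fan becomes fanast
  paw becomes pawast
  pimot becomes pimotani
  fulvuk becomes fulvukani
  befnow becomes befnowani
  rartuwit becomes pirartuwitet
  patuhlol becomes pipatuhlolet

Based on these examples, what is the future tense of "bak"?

bakast

sot and pimot both end in -t yet inflect differently (sotast, pimotani), so the final letter is not what conditions the rule; the number of vowels is.
"bak" has 1 vowel. The stems with 1 vowel (sot → sotast, fan → fanast, paw → pawast) add -ast.
So bak → bakast.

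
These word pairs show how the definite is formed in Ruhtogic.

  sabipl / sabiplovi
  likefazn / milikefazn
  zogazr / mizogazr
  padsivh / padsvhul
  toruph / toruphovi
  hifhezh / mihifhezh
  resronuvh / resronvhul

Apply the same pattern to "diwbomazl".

midiwbomazl

hifhezh and toruph both end in -h yet inflect differently (mihifhezh, toruphovi), so the final letter is not what conditions the rule; the second-to-last letter is.
"diwbomazl" has second-to-last letter 'z'. The stems whose second-to-last letter is 'z' (likefazn → milikefazn, zogazr → mizogazr, hifhezh → mihifhezh) add the prefix mi-.
So diwbomazl → midiwbomazl.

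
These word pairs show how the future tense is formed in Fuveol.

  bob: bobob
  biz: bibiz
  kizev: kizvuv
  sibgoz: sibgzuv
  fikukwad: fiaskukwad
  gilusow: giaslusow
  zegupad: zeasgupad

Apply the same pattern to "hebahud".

biz and sibgoz both end in -z yet inflect differently (bibiz, sibgzuv), so the final letter is not what conditions the rule; the number of vowels is.
"hebahud" has 3 vowels. The stems with 3 vowels (fikukwad → fiaskukwad, gilusow → giaslusow, zegupad → zeasgupad) insert -as- after the first vowel.
So hebahud → heasbahud.

heasbahud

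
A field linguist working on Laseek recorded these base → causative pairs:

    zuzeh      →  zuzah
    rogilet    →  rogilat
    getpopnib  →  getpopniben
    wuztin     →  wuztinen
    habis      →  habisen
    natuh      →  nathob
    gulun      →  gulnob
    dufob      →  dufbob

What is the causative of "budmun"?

"budmun" has last vowel 'u'. The stems whose last vowel is 'u' (natuh → nathob, gulun → gulnob) delete the last vowel and add -ob.
So budmun → budmnob.

budmnob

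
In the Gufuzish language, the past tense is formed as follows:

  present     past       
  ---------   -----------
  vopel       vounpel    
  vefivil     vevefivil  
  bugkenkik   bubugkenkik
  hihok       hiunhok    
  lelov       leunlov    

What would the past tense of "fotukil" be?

vefivil and vopel both end in -l yet inflect differently (vevefivil, vounpel), so the final letter is not what conditions the rule; the last vowel is.
"fotukil" has last vowel 'i'. The stems whose last vowel is 'i' (bugkenkik → bubugkenkik, vefivil → vevefivil) repeat the first consonant+vowel as a prefix.
The other pattern: stems whose last vowel is 'e' or 'o' insert -un- after the first vowel.
So fotukil → fofotukil.

fofotukil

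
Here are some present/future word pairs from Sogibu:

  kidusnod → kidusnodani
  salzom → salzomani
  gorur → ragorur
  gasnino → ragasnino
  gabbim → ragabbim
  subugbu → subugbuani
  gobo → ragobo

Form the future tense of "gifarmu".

ragifarmu

gabbim and salzom both end in -m yet inflect differently (ragabbim, salzomani), so the final letter is not what conditions the rule; the first letter is.
"gifarmu" begins with g-. The stems beginning with g- (gorur → ragorur, gobo → ragobo, gabbim → ragabbim) add the prefix ra-.
So gifarmu → ragifarmu.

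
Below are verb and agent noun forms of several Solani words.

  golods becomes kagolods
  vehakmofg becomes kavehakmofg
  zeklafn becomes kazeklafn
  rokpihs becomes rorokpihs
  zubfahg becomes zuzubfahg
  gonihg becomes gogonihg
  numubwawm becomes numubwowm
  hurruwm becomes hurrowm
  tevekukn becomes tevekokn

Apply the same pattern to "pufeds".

kapufeds

"pufeds" has second-to-last letter 'd'. The one such stem in the data (golods → kagolods) adds the prefix ka-, so the same rule applies.
The other patterns: stems whose second-to-last letter is 'h' repeat the first consonant+vowel as a prefix; stems whose second-to-last letter is 'k' or 'w' change the last vowel to 'o'.
So pufeds → kapufeds.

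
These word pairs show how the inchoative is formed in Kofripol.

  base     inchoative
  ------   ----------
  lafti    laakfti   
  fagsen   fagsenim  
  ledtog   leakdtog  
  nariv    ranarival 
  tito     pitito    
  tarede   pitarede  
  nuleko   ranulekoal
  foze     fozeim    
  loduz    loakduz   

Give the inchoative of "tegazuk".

pitegazuk

nuleko and tito both end in -o yet inflect differently (ranulekoal, pitito), so the final letter is not what conditions the rule; the first letter is.
"tegazuk" begins with t-. The stems beginning with t- (tito → pitito, tarede → pitarede) add the prefix pi-.
The other patterns: stems beginning with n- add ra- … -al around the stem; stems beginning with l- insert -ak- after the first vowel; stems beginning with f- add -im.
So tegazuk → pitegazuk.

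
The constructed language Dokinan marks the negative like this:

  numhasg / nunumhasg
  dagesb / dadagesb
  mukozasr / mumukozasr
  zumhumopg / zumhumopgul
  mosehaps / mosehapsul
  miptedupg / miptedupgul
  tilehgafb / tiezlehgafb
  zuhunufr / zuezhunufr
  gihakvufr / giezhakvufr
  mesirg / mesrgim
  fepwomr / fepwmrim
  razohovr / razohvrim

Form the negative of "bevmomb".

bevmmbim

numhasg and zumhumopg both end in -g yet inflect differently (nunumhasg, zumhumopgul), so the final letter is not what conditions the rule; the second-to-last letter is.
"bevmomb" has second-to-last letter 'm'. The one such stem in the data (fepwomr → fepwmrim) deletes the last vowel and adds -im (as do mesirg, razohovr), so the same rule applies.
So bevmomb → bevmmbim.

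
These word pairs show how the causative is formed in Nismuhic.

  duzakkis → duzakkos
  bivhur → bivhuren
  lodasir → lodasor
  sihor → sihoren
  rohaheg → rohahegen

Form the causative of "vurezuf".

lodasir and bivhur both end in -r yet inflect differently (lodasor, bivhuren), so the final letter is not what conditions the rule; the last vowel is.
"vurezuf" has last vowel 'u'. The one such stem in the data (bivhur → bivhuren) adds -en, so the same rule applies.
So vurezuf → vurezufen.

vurezufen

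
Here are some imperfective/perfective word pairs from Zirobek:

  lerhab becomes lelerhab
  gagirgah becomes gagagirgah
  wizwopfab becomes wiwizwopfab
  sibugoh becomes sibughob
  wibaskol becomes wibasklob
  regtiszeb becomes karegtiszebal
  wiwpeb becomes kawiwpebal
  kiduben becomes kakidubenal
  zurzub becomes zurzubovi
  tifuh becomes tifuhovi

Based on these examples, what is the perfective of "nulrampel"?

gagirgah and sibugoh both end in -h yet inflect differently (gagagirgah, sibughob), so the final letter is not what conditions the rule; the last vowel is.
"nulrampel" has last vowel 'e'. The stems whose last vowel is 'e' (regtiszeb → karegtiszebal, wiwpeb → kawiwpebal, kiduben → kakidubenal) add ka- … -al around the stem.
The other patterns: stems whose last vowel is 'a' repeat the first consonant+vowel as a prefix; stems whose last vowel is 'o' delete the last vowel and add -ob; stems whose last vowel is 'u' add -ovi.
So nulrampel → kanulrampelal.

kanulrampelal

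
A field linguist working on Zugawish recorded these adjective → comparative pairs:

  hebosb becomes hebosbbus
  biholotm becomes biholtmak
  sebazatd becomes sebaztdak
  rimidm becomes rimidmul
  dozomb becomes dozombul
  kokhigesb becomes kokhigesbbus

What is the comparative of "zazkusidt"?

biholotm and rimidm both end in -m yet inflect differently (biholtmak, rimidmul), so the final letter is not what conditions the rule; the second-to-last letter is.
"zazkusidt" has second-to-last letter 'd'. The one such stem in the data (rimidm → rimidmul) adds -ul, so the same rule applies.
So zazkusidt → zazkusidtul.

zazkusidtul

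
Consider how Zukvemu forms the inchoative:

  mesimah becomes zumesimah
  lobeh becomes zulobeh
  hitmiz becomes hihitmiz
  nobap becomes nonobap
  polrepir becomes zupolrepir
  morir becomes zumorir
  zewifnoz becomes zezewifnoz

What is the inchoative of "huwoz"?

mesimah and nobap both have last vowel 'a' yet inflect differently (zumesimah, nonobap), so the last vowel is not what conditions the rule; the final letter is.
"huwoz" ends in -z. The stems ending in -z (zewifnoz → zezewifnoz, hitmiz → hihitmiz) repeat the first consonant+vowel as a prefix.
The other pattern: stems ending in -h or -r add the prefix zu-.
So huwoz → huhuwoz.

huhuwoz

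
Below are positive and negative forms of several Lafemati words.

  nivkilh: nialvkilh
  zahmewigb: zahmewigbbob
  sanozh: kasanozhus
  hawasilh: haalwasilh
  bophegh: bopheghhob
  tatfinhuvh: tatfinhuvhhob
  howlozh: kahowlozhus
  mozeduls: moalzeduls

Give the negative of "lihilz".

lialhilz

hawasilh and bophegh both end in -h yet inflect differently (haalwasilh, bopheghhob), so the final letter is not what conditions the rule; the second-to-last letter is.
"lihilz" has second-to-last letter 'l'. The stems whose second-to-last letter is 'l' (mozeduls → moalzeduls, hawasilh → haalwasilh, nivkilh → nialvkilh) insert -al- after the first vowel.
So lihilz → lialhilz.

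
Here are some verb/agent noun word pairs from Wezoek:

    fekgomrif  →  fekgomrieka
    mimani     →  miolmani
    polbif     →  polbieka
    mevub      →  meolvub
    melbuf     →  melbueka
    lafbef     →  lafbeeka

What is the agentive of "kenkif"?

melbuf and mevub both have last vowel 'u' yet inflect differently (melbueka, meolvub), so the last vowel is not what conditions the rule; the final letter is.
"kenkif" ends in -f. The stems ending in -f (fekgomrif → fekgomrieka, polbif → polbieka, melbuf → melbueka) drop the final letter and add -eka.
The other pattern: stems ending in -b or -i insert -ol- after the first vowel.
So kenkif → kenkieka.

kenkieka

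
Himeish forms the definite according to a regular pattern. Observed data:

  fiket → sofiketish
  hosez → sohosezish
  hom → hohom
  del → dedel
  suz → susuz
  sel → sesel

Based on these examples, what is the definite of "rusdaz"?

sorusdazish

hosez and suz both end in -z yet inflect differently (sohosezish, susuz), so the final letter is not what conditions the rule; the number of vowels is.
"rusdaz" has 2 vowels. The stems with 2 vowels (fiket → sofiketish, hosez → sohosezish) add so- … -ish around the stem.
So rusdaz → sorusdazish.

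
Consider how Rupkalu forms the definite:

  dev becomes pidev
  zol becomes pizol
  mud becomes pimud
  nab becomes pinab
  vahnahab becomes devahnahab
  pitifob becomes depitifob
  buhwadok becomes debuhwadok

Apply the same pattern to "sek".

pisek

nab and vahnahab both end in -b yet inflect differently (pinab, devahnahab), so the final letter is not what conditions the rule; the number of vowels is.
"sek" has 1 vowel. The stems with 1 vowel (dev → pidev, zol → pizol, mud → pimud) add the prefix pi-.
So sek → pisek.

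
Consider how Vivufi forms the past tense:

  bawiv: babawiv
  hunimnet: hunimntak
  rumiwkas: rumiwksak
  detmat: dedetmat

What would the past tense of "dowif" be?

hunimnet and detmat both end in -t yet inflect differently (hunimntak, dedetmat), so the final letter is not what conditions the rule; the number of vowels is.
"dowif" has 2 vowels. The stems with 2 vowels (bawiv → babawiv, detmat → dedetmat) repeat the first consonant+vowel as a prefix.
So dowif → dodowif.

dodowif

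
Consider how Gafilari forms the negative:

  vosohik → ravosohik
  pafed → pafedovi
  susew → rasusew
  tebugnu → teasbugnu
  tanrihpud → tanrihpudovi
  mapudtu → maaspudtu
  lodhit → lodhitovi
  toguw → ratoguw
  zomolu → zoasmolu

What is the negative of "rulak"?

toguw and tebugnu both have last vowel 'u' yet inflect differently (ratoguw, teasbugnu), so the last vowel is not what conditions the rule; the final letter is.
"rulak" ends in -k. The one such stem in the data (vosohik → ravosohik) adds the prefix ra-, so the same rule applies.
So rulak → rarulak.

rarulak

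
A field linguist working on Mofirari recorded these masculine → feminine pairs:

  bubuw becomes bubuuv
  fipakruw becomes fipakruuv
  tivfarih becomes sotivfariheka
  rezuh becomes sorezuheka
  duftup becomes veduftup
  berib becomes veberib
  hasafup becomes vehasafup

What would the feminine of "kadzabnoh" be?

"kadzabnoh" ends in -h. The stems ending in -h (tivfarih → sotivfariheka, rezuh → sorezuheka) add so- … -eka around the stem.
The other patterns: stems ending in -w drop the final letter and add -uv; stems ending in -b or -p add the prefix ve-.
So kadzabnoh → sokadzabnoheka.

sokadzabnoheka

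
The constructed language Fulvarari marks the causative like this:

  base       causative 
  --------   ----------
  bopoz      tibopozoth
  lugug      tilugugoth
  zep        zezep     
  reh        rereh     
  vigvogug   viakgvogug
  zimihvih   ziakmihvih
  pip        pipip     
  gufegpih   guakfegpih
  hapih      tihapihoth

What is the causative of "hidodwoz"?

hiakdodwoz

reh and hapih both end in -h yet inflect differently (rereh, tihapihoth), so the final letter is not what conditions the rule; the number of vowels is.
"hidodwoz" has 3 vowels. The stems with 3 vowels (gufegpih → guakfegpih, zimihvih → ziakmihvih, vigvogug → viakgvogug) insert -ak- after the first vowel.
So hidodwoz → hiakdodwoz.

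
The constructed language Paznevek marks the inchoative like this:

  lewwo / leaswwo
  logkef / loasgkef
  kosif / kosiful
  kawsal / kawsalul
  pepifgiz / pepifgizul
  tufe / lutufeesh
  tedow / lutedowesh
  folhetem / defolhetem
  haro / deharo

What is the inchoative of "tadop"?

lutadopesh

"tadop" begins with t-. The stems beginning with t- (tufe → lutufeesh, tedow → lutedowesh) add lu- … -esh around the stem.
So tadop → lutadopesh.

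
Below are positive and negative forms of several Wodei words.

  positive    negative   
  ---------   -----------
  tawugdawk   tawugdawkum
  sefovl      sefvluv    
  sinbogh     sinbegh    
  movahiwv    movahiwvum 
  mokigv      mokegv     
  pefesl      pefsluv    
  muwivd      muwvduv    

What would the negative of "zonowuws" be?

zonowuwsum

movahiwv and mokigv both end in -v yet inflect differently (movahiwvum, mokegv), so the final letter is not what conditions the rule; the second-to-last letter is.
"zonowuws" has second-to-last letter 'w'. The stems whose second-to-last letter is 'w' (tawugdawk → tawugdawkum, movahiwv → movahiwvum) add -um.
So zonowuws → zonowuwsum.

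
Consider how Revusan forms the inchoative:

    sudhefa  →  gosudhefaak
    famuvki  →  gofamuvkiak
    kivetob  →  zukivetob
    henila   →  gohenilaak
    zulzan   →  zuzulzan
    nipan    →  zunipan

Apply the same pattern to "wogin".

nipan and henila both have last vowel 'a' yet inflect differently (zunipan, gohenilaak), so the last vowel is not what conditions the rule; whether the stem ends in a vowel or a consonant is.
"wogin" ends in a consonant. The stems ending in a consonant (nipan → zunipan, zulzan → zuzulzan, kivetob → zukivetob) add the prefix zu-.
So wogin → zuwogin.

zuwogin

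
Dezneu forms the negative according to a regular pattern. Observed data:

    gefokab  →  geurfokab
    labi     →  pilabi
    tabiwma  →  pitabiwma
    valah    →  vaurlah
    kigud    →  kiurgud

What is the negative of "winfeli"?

"winfeli" ends in a vowel. The stems ending in a vowel (labi → pilabi, tabiwma → pitabiwma) add the prefix pi-.
The other pattern: stems ending in a consonant insert -ur- after the first vowel.
So winfeli → piwinfeli.

piwinfeli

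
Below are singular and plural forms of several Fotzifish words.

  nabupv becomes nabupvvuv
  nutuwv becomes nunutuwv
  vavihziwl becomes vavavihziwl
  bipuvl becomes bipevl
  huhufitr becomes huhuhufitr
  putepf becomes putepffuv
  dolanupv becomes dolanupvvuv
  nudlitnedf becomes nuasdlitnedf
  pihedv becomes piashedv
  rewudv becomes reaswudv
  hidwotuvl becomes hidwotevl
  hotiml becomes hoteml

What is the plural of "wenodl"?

bipuvl and vavihziwl both end in -l yet inflect differently (bipevl, vavavihziwl), so the final letter is not what conditions the rule; the second-to-last letter is.
"wenodl" has second-to-last letter 'd'. The stems whose second-to-last letter is 'd' (nudlitnedf → nuasdlitnedf, pihedv → piashedv, rewudv → reaswudv) insert -as- after the first vowel.
The other patterns: stems whose second-to-last letter is 'm' or 'v' change the last vowel to 'e'; stems whose second-to-last letter is 't' or 'w' repeat the first consonant+vowel as a prefix; stems whose second-to-last letter is 'p' double the final consonant and add -uv.
So wenodl → weasnodl.

weasnodl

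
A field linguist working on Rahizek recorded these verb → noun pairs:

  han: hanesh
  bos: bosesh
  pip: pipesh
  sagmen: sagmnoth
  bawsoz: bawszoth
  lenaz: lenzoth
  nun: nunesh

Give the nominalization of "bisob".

"bisob" has 2 vowels. The stems with 2 vowels (bawsoz → bawszoth, lenaz → lenzoth, sagmen → sagmnoth) delete the last vowel and add -oth.
The other pattern: stems with 1 vowel add -esh.
So bisob → bisboth.

bisboth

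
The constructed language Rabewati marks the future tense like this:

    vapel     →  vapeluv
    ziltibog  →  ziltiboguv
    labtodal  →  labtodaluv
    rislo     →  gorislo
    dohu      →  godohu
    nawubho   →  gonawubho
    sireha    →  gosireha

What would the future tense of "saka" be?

gosaka

ziltibog and rislo both have last vowel 'o' yet inflect differently (ziltiboguv, gorislo), so the last vowel is not what conditions the rule; whether the stem ends in a vowel or a consonant is.
"saka" ends in a vowel. The stems ending in a vowel (rislo → gorislo, dohu → godohu, nawubho → gonawubho) add the prefix go-.
The other pattern: stems ending in a consonant add -uv.
So saka → gosaka.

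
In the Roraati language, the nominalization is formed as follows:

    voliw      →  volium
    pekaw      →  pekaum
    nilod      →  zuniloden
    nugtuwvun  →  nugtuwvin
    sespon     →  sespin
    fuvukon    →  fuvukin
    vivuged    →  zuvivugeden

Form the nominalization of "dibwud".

zudibwuden

fuvukon and nilod both have last vowel 'o' yet inflect differently (fuvukin, zuniloden), so the last vowel is not what conditions the rule; the final letter is.
"dibwud" ends in -d. The stems ending in -d (nilod → zuniloden, vivuged → zuvivugeden) add zu- … -en around the stem.
The other patterns: stems ending in -n change the last vowel to 'i'; stems ending in -w drop the final letter and add -um.
So dibwud → zudibwuden.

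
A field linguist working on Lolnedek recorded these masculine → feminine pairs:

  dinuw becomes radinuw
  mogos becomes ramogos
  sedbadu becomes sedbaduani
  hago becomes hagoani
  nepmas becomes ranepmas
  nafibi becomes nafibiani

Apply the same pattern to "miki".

"miki" ends in a vowel. The stems ending in a vowel (hago → hagoani, sedbadu → sedbaduani, nafibi → nafibiani) add -ani.
The other pattern: stems ending in a consonant add the prefix ra-.
So miki → mikiani.

mikiani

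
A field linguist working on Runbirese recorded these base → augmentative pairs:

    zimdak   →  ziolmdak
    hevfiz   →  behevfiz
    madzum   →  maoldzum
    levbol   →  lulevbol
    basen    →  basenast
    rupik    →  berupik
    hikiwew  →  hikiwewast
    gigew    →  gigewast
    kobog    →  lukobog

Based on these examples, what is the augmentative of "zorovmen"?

zorovmenast

rupik and zimdak both end in -k yet inflect differently (berupik, ziolmdak), so the final letter is not what conditions the rule; the last vowel is.
"zorovmen" has last vowel 'e'. The stems whose last vowel is 'e' (basen → basenast, hikiwew → hikiwewast, gigew → gigewast) add -ast.
So zorovmen → zorovmenast.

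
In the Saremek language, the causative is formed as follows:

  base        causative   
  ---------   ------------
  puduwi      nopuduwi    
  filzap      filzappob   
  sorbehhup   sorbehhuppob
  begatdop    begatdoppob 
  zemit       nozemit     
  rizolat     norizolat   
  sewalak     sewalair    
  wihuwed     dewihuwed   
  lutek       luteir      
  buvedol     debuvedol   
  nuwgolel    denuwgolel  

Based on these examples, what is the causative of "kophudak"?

rizolat and sewalak both have last vowel 'a' yet inflect differently (norizolat, sewalair), so the last vowel is not what conditions the rule; the final letter is.
"kophudak" ends in -k. The stems ending in -k (sewalak → sewalair, lutek → luteir) drop the final letter and add -ir.
The other patterns: stems ending in -i or -t add the prefix no-; stems ending in -p double the final consonant and add -ob; stems ending in -d or -l add the prefix de-.
So kophudak → kophudair.

kophudair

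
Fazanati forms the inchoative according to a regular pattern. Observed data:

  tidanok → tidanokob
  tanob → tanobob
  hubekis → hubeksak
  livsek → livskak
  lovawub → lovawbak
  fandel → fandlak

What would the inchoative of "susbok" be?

susbokob

tidanok and livsek both end in -k yet inflect differently (tidanokob, livskak), so the final letter is not what conditions the rule; the last vowel is.
"susbok" has last vowel 'o'. The stems whose last vowel is 'o' (tidanok → tidanokob, tanob → tanobob) add -ob.
So susbok → susbokob.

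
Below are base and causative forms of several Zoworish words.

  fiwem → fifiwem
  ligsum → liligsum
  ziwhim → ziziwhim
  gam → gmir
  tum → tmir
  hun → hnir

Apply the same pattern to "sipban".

sisipban

gam and ziwhim both end in -m yet inflect differently (gmir, ziziwhim), so the final letter is not what conditions the rule; the number of vowels is.
"sipban" has 2 vowels. The stems with 2 vowels (ziwhim → ziziwhim, ligsum → liligsum, fiwem → fifiwem) repeat the first consonant+vowel as a prefix.
The other pattern: stems with 1 vowel delete the last vowel and add -ir.
So sipban → sisipban.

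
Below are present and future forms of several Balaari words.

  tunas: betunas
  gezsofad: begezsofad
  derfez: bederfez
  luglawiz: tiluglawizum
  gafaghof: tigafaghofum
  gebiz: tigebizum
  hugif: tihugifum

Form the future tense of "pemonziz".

derfez and luglawiz both end in -z yet inflect differently (bederfez, tiluglawizum), so the final letter is not what conditions the rule; the last vowel is.
"pemonziz" has last vowel 'i'. The stems whose last vowel is 'i' (luglawiz → tiluglawizum, gebiz → tigebizum, hugif → tihugifum) add ti- … -um around the stem.
The other pattern: stems whose last vowel is 'a' or 'e' add the prefix be-.
So pemonziz → tipemonzizum.

tipemonzizum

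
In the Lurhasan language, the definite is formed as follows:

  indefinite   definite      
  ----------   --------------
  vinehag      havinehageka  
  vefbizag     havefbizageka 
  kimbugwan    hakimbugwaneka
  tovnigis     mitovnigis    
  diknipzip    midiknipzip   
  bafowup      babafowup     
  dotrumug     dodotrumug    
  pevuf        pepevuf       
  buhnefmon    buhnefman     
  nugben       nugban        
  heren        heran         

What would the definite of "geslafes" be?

geslafas

diknipzip and bafowup both end in -p yet inflect differently (midiknipzip, babafowup), so the final letter is not what conditions the rule; the last vowel is.
"geslafes" has last vowel 'e'. The stems whose last vowel is 'e' (nugben → nugban, heren → heran) change the last vowel to 'a'.
So geslafes → geslafas.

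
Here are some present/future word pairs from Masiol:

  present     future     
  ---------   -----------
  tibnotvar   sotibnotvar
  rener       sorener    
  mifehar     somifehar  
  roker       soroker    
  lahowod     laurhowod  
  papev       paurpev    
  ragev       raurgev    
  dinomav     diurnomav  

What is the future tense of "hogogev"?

"hogogev" ends in -v. The stems ending in -v (papev → paurpev, ragev → raurgev, dinomav → diurnomav) insert -ur- after the first vowel.
So hogogev → hourgogev.

hourgogev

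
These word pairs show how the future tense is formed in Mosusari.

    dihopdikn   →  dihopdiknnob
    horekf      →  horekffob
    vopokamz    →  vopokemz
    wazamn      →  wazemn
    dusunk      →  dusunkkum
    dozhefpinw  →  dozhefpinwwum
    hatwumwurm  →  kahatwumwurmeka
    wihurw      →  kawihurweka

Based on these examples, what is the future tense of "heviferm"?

dihopdikn and wazamn both end in -n yet inflect differently (dihopdiknnob, wazemn), so the final letter is not what conditions the rule; the second-to-last letter is.
"heviferm" has second-to-last letter 'r'. The stems whose second-to-last letter is 'r' (hatwumwurm → kahatwumwurmeka, wihurw → kawihurweka) add ka- … -eka around the stem.
So heviferm → kahevifermeka.

kahevifermeka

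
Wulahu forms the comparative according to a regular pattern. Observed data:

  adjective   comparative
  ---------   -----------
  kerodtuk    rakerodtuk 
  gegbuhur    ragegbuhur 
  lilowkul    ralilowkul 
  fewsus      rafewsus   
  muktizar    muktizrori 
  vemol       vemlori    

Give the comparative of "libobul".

ralibobul

gegbuhur and muktizar both end in -r yet inflect differently (ragegbuhur, muktizrori), so the final letter is not what conditions the rule; the last vowel is.
"libobul" has last vowel 'u'. The stems whose last vowel is 'u' (kerodtuk → rakerodtuk, gegbuhur → ragegbuhur, lilowkul → ralilowkul) add the prefix ra-.
So libobul → ralibobul.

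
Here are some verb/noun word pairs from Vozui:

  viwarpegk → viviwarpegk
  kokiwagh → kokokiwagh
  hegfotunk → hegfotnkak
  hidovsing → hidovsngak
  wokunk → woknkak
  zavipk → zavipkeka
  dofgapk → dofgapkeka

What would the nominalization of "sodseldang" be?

"sodseldang" has second-to-last letter 'n'. The stems whose second-to-last letter is 'n' (hegfotunk → hegfotnkak, hidovsing → hidovsngak, wokunk → woknkak) delete the last vowel and add -ak.
So sodseldang → sodseldngak.

sodseldngak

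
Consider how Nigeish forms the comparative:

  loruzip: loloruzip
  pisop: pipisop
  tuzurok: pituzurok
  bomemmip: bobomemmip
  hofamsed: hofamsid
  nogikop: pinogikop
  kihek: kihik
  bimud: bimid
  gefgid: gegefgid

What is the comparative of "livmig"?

lilivmig

"livmig" has last vowel 'i'. The stems whose last vowel is 'i' (gefgid → gegefgid, bomemmip → bobomemmip, loruzip → loloruzip) repeat the first consonant+vowel as a prefix.
So livmig → lilivmig.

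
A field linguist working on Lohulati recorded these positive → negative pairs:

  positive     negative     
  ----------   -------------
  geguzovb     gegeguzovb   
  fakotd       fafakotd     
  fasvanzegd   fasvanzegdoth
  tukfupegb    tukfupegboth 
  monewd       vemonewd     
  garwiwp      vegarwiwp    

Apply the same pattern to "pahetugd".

fakotd and fasvanzegd both end in -d yet inflect differently (fafakotd, fasvanzegdoth), so the final letter is not what conditions the rule; the second-to-last letter is.
"pahetugd" has second-to-last letter 'g'. The stems whose second-to-last letter is 'g' (fasvanzegd → fasvanzegdoth, tukfupegb → tukfupegboth) add -oth.
So pahetugd → pahetugdoth.

pahetugdoth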